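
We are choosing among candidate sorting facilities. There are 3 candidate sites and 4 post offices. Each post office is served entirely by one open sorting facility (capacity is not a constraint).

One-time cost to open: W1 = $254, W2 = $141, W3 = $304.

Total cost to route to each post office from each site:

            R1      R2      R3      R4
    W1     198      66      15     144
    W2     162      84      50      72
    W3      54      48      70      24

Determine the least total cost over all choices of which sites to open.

Minimum total cost: 500

For any fixed open set, each post office goes to its cheapest open site; total = fixed + service.
{W3}: R1→W3 54, R2→W3 48, R3→W3 70, R4→W3 24. Service 196; fixed 304; total 500.
{W2}: R1→W2 162, R2→W2 84, R3→W2 50, R4→W2 72. Service 368; fixed 141; total 509.
{W2, W3}: service 176 + fixed 445 = 621
{W1, W2, W3}: service 141 + fixed 699 = 840
No other subset beats 500.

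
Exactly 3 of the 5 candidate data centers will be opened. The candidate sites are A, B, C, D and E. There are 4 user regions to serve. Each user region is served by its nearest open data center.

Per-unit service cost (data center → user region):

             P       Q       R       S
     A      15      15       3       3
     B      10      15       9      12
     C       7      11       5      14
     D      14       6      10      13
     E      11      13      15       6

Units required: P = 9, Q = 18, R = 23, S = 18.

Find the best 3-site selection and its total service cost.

Choose A, C and D; total service cost 294.

With exactly 3 open, each user region uses its cheapest among the chosen.
{A, C, D}: P→C 7·9=63, Q→D 6·18=108, R→A 3·23=69, S→A 3·18=54. Service cost 294.
{A, B, D}: service cost 321
{A, D, E}: service cost 330
Among all 10 size-3 choices, {A, C, D} is lowest.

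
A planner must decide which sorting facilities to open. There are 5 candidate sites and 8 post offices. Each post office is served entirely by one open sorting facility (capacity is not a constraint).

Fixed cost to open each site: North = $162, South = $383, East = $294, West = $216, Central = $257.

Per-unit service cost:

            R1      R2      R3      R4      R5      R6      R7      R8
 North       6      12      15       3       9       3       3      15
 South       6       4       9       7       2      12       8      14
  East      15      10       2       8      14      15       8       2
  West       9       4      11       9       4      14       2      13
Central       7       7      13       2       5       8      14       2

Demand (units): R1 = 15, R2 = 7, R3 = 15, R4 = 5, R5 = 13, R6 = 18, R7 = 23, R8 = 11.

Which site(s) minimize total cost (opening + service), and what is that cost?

Open North and East; minimum total cost 923.

For any fixed open set, each post office goes to its cheapest open site; total = fixed + service.
{North, East}: R1→North 6·15=90, R2→East 10·7=70, R3→East 2·15=30, R4→North 3·5=15, R5→North 9·13=117, R6→North 3·18=54, R7→North 3·23=69, R8→East 2·11=22. Service 467; fixed 456; total 923.
{North, West}: service 593 + fixed 378 = 971
{North, Central}: service 554 + fixed 419 = 973
{North, South, East, West, Central}: R1→North 6·15=90, R2→South 4·7=28, R3→East 2·15=30, R4→Central 2·5=10, R5→South 2·13=26, R6→North 3·18=54, R7→West 2·23=46, R8→East 2·11=22. Service 306; fixed 1312; total 1618.
No other subset beats 923.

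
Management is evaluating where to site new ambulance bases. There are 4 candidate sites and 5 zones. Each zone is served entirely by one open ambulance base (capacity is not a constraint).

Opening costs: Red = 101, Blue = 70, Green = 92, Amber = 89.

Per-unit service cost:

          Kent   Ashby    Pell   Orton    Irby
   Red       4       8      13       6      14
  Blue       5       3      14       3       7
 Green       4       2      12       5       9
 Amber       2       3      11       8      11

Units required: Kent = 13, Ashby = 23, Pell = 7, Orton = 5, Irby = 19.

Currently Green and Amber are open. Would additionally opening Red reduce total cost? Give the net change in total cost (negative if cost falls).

Current service cost with {Green, Amber}: 345.
Adding Red: each zone re-picks its cheapest; new service cost 345, saving 0.
Extra fixed cost: 101. Net change = 101 − 0 = 101.
(Totals: 526 → 627.)

No — net change +101 (cost rises by 101).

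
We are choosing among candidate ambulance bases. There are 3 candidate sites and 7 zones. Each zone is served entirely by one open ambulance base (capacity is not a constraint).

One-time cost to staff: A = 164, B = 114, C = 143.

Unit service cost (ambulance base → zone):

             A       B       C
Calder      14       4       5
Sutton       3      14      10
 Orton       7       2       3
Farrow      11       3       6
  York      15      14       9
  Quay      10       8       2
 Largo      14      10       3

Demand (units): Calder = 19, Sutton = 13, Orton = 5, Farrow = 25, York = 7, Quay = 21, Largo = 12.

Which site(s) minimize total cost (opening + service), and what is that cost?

Open C only; minimum total cost 674.

For any fixed open set, each zone goes to its cheapest open site; total = fixed + service.
{C}: Calder→C 5·19=95, Sutton→C 10·13=130, Orton→C 3·5=15, Farrow→C 6·25=150, York→C 9·7=63, Quay→C 2·21=42, Largo→C 3·12=36. Service 531; fixed 143; total 674.
{B, C}: service 432 + fixed 257 = 689
{A, C}: service 440 + fixed 307 = 747
{A, B, C}: service 341 + fixed 421 = 762
(All 7 nonempty subsets were checked; C only is lowest.)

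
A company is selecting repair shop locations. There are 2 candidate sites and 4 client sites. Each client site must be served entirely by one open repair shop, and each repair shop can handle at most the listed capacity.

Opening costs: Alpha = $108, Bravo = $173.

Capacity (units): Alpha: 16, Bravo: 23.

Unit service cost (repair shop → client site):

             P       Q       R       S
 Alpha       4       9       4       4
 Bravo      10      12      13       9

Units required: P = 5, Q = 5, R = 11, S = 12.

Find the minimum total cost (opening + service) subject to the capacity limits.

Minimum total cost: 513

Open {Alpha, Bravo}: P→Alpha 4·5=20, Q→Bravo 12·5=60, R→Alpha 4·11=44, S→Bravo 9·12=108.
Loads: Alpha carries 16/16, Bravo carries 17/23. Service 232; fixed 281; total 513.
Next best feasible plan costs 528.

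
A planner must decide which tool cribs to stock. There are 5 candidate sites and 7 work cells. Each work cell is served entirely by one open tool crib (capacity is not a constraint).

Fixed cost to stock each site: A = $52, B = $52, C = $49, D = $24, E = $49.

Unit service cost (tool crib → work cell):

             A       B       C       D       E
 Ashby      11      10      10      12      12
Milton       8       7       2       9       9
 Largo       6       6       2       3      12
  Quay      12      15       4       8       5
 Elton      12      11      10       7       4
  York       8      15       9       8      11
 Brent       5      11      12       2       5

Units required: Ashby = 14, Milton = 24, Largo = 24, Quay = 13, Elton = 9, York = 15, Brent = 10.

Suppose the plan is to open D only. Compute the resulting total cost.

Each work cell is assigned to its cheapest site among the open ones.
{D}: Ashby→D 12·14=168, Milton→D 9·24=216, Largo→D 3·24=72, Quay→D 8·13=104, Elton→D 7·9=63, York→D 8·15=120, Brent→D 2·10=20. Service 763; fixed 24; total 787.

Total cost: 787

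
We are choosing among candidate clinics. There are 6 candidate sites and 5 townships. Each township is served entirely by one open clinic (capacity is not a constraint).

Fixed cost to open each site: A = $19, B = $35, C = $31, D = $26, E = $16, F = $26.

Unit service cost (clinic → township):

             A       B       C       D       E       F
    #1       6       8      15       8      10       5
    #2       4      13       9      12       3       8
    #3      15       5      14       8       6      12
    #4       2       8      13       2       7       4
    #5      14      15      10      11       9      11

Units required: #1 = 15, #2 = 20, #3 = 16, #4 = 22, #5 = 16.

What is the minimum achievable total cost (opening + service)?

For any fixed open set, each township goes to its cheapest open site; total = fixed + service.
{A, E}: #1→A 6·15=90, #2→E 3·20=60, #3→E 6·16=96, #4→A 2·22=44, #5→E 9·16=144. Service 434; fixed 35; total 469.
{A, E, F}: service 419 + fixed 61 = 480
{D, E, F}: #1→F 5·15=75, #2→E 3·20=60, #3→E 6·16=96, #4→D 2·22=44, #5→E 9·16=144. Service 419; fixed 68; total 487.
{A, B, C, D, E, F}: service 403 + fixed 153 = 556
No other subset beats 469.

Minimum total cost: 469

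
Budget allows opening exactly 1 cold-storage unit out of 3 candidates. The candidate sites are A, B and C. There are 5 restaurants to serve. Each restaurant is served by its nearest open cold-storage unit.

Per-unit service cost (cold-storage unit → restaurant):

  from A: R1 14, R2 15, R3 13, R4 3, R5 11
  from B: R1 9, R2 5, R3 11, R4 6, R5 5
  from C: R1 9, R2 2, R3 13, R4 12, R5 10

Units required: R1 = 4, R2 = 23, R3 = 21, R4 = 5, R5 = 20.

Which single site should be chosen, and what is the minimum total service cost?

Choose B only; total service cost 512.

With exactly 1 open, each restaurant uses its cheapest among the chosen.
{B}: R1→B 9·4=36, R2→B 5·23=115, R3→B 11·21=231, R4→B 6·5=30, R5→B 5·20=100. Service cost 512.
{C}: service cost 615
{A}: service cost 909
Among all 3 size-1 choices, {B} is lowest.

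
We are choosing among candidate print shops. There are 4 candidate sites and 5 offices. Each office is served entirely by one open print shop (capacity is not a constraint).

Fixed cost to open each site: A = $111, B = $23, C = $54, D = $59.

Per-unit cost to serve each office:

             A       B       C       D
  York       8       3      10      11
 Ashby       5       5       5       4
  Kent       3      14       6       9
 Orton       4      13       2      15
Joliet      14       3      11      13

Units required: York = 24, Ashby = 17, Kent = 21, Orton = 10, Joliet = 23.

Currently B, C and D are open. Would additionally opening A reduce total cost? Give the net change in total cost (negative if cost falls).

No — net change +48 (cost rises by 48).

Current service cost with {B, C, D}: 355.
Adding A: each office re-picks its cheapest; new service cost 292, saving 63.
Extra fixed cost: 111. Net change = 111 − 63 = 48.
(Totals: 491 → 539.)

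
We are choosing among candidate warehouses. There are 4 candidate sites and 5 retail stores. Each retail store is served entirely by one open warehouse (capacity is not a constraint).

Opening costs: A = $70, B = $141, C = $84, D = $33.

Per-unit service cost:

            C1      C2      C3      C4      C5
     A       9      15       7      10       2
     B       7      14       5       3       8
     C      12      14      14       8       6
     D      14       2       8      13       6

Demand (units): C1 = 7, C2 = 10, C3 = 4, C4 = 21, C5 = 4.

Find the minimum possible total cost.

Minimum total cost: 350

For any fixed open set, each retail store goes to its cheapest open site; total = fixed + service.
{B, D}: C1→B 7·7=49, C2→D 2·10=20, C3→B 5·4=20, C4→B 3·21=63, C5→D 6·4=24. Service 176; fixed 174; total 350.
{A, B, D}: service 160 + fixed 244 = 404
{A, D}: service 329 + fixed 103 = 432
{A, B, C, D}: service 160 + fixed 328 = 488
No other subset beats 350.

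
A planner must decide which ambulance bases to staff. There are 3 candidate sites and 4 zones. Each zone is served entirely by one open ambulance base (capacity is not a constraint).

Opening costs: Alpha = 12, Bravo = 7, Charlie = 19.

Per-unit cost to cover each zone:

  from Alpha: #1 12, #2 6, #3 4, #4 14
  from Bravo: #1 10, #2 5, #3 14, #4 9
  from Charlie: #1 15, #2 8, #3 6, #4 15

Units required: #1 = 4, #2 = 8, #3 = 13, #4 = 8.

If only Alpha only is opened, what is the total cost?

Each zone is assigned to its cheapest site among the open ones.
{Alpha}: #1→Alpha 12·4=48, #2→Alpha 6·8=48, #3→Alpha 4·13=52, #4→Alpha 14·8=112. Service 260; fixed 12; total 272.

Total cost: 272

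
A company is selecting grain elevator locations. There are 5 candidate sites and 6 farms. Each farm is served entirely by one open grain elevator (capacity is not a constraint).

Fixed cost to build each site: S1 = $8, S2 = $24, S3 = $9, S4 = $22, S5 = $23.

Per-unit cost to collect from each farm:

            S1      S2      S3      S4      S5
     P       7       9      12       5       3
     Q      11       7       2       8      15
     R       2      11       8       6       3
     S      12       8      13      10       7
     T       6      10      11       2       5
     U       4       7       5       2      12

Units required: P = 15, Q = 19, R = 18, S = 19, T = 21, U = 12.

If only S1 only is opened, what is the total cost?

Total cost: 760

Each farm is assigned to its cheapest site among the open ones.
{S1}: P→S1 7·15=105, Q→S1 11·19=209, R→S1 2·18=36, S→S1 12·19=228, T→S1 6·21=126, U→S1 4·12=48. Service 752; fixed 8; total 760.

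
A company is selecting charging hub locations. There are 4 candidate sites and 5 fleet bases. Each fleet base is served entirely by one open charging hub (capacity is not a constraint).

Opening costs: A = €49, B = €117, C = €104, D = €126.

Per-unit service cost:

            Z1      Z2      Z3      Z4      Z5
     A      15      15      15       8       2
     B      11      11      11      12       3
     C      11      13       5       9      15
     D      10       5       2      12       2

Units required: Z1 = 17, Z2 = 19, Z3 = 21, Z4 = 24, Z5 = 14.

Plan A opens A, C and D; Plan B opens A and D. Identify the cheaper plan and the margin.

Plan B is cheaper by 104.

Plan A: {A, C, D}: Z1→D 10·17=170, Z2→D 5·19=95, Z3→D 2·21=42, Z4→A 8·24=192, Z5→A 2·14=28. Service 527; fixed 279; total 806.
Plan B: {A, D}: Z1→D 10·17=170, Z2→D 5·19=95, Z3→D 2·21=42, Z4→A 8·24=192, Z5→A 2·14=28. Service 527; fixed 175; total 702.
Difference: |806 − 702| = 104.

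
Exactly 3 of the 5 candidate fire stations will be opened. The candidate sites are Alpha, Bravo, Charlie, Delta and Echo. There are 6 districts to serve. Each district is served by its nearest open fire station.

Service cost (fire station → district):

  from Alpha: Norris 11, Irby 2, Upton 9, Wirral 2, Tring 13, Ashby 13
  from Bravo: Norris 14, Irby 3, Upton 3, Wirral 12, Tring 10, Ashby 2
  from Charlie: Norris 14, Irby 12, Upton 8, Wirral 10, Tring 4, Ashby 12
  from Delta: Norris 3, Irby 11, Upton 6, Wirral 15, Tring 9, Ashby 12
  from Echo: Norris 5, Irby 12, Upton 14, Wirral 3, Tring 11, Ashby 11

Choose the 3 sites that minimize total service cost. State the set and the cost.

With exactly 3 open, each district uses its cheapest among the chosen.
{Bravo, Charlie, Echo}: Norris→Echo 5, Irby→Bravo 3, Upton→Bravo 3, Wirral→Echo 3, Tring→Charlie 4, Ashby→Bravo 2. Service cost 20.
{Alpha, Bravo, Delta}: service cost 21
{Bravo, Delta, Echo}: service cost 23
Among all 10 size-3 choices, {Bravo, Charlie, Echo} is lowest.

Choose Bravo, Charlie and Echo; total service cost 20.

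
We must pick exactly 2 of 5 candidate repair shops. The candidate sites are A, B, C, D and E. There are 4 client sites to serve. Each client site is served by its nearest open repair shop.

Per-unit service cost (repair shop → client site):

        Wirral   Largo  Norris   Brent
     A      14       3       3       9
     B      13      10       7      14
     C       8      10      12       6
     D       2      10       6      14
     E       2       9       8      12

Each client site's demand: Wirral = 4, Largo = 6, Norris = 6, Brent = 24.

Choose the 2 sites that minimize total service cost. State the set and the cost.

Choose A and C; total service cost 212.

With exactly 2 open, each client site uses its cheapest among the chosen.
{A, C}: Wirral→C 8·4=32, Largo→A 3·6=18, Norris→A 3·6=18, Brent→C 6·24=144. Service cost 212.
{C, D}: service cost 248
{C, E}: service cost 254
Among all 10 size-2 choices, {A, C} is lowest.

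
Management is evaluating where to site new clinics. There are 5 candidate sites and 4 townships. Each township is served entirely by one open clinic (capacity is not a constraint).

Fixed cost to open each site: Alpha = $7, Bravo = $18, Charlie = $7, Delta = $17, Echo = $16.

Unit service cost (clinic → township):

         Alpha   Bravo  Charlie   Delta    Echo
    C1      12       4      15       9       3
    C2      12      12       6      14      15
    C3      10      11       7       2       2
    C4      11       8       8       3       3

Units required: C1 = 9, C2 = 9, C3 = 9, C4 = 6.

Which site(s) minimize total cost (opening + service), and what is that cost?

Open Charlie and Echo; minimum total cost 140.

For any fixed open set, each township goes to its cheapest open site; total = fixed + service.
{Charlie, Echo}: C1→Echo 3·9=27, C2→Charlie 6·9=54, C3→Echo 2·9=18, C4→Echo 3·6=18. Service 117; fixed 23; total 140.
{Alpha, Charlie, Echo}: C1→Echo 3·9=27, C2→Charlie 6·9=54, C3→Echo 2·9=18, C4→Echo 3·6=18. Service 117; fixed 30; total 147.
{Charlie, Delta, Echo}: C1→Echo 3·9=27, C2→Charlie 6·9=54, C3→Delta 2·9=18, C4→Delta 3·6=18. Service 117; fixed 40; total 157.
{Alpha, Bravo, Charlie, Delta, Echo}: service 117 + fixed 65 = 182
No other subset beats 140.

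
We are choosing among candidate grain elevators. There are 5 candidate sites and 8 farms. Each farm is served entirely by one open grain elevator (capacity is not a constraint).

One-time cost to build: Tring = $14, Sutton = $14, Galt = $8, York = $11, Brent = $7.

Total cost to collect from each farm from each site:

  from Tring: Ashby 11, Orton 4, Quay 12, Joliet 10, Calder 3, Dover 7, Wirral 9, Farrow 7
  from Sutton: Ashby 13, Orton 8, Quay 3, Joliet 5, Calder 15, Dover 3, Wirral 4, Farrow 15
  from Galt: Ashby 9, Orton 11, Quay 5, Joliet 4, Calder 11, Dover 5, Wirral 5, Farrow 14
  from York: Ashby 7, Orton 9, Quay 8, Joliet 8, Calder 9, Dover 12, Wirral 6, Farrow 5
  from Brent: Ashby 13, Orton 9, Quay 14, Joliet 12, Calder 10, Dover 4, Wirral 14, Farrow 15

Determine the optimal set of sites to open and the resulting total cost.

Open Tring and Galt; minimum total cost 64.

For any fixed open set, each farm goes to its cheapest open site; total = fixed + service.
{Tring, Galt}: Ashby→Galt 9, Orton→Tring 4, Quay→Galt 5, Joliet→Galt 4, Calder→Tring 3, Dover→Galt 5, Wirral→Galt 5, Farrow→Tring 7. Service 42; fixed 22; total 64.
{Tring, Sutton}: Ashby→Tring 11, Orton→Tring 4, Quay→Sutton 3, Joliet→Sutton 5, Calder→Tring 3, Dover→Sutton 3, Wirral→Sutton 4, Farrow→Tring 7. Service 40; fixed 28; total 68.
{Galt, York}: Ashby→York 7, Orton→York 9, Quay→Galt 5, Joliet→Galt 4, Calder→York 9, Dover→Galt 5, Wirral→Galt 5, Farrow→York 5. Service 49; fixed 19; total 68.
{Tring, Sutton, Galt, York, Brent}: service 33 + fixed 54 = 87
No other subset beats 64.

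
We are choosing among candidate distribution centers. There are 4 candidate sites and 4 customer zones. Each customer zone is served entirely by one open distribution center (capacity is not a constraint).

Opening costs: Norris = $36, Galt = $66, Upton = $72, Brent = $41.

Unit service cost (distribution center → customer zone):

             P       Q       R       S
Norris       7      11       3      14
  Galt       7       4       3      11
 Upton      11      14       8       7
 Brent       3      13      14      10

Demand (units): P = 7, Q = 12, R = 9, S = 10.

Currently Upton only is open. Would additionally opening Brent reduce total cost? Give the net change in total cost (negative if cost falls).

Current service cost with {Upton}: 387.
Adding Brent: each customer zone re-picks its cheapest; new service cost 319, saving 68.
Extra fixed cost: 41. Net change = 41 − 68 = -27.
(Totals: 459 → 432.)

Yes — net change −27 (cost falls by 27).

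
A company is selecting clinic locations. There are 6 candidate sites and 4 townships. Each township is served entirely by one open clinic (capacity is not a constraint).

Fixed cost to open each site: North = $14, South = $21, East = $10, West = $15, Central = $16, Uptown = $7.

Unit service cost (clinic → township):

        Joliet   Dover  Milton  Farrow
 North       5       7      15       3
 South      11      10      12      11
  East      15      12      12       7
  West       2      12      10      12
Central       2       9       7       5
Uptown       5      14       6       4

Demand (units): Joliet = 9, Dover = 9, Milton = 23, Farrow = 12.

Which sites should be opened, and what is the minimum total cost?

For any fixed open set, each township goes to its cheapest open site; total = fixed + service.
{North, West, Uptown}: Joliet→West 2·9=18, Dover→North 7·9=63, Milton→Uptown 6·23=138, Farrow→North 3·12=36. Service 255; fixed 36; total 291.
{North, Central, Uptown}: Joliet→Central 2·9=18, Dover→North 7·9=63, Milton→Uptown 6·23=138, Farrow→North 3·12=36. Service 255; fixed 37; total 292.
{North, East, West, Uptown}: Joliet→West 2·9=18, Dover→North 7·9=63, Milton→Uptown 6·23=138, Farrow→North 3·12=36. Service 255; fixed 46; total 301.
{North, South, East, West, Central, Uptown}: Joliet→West 2·9=18, Dover→North 7·9=63, Milton→Uptown 6·23=138, Farrow→North 3·12=36. Service 255; fixed 83; total 338.
No other subset beats 291.

Open North, West and Uptown; minimum total cost 291.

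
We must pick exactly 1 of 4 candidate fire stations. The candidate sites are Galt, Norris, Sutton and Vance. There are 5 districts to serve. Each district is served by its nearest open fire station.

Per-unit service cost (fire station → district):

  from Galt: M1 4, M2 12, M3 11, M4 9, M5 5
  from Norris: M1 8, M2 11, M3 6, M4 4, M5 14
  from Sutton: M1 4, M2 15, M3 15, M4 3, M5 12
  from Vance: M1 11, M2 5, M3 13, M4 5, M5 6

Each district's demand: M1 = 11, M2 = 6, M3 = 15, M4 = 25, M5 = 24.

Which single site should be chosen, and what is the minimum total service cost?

With exactly 1 open, each district uses its cheapest among the chosen.
{Vance}: M1→Vance 11·11=121, M2→Vance 5·6=30, M3→Vance 13·15=195, M4→Vance 5·25=125, M5→Vance 6·24=144. Service cost 615.
{Galt}: service cost 626
{Norris}: service cost 680
Among all 4 size-1 choices, {Vance} is lowest.

Choose Vance only; total service cost 615.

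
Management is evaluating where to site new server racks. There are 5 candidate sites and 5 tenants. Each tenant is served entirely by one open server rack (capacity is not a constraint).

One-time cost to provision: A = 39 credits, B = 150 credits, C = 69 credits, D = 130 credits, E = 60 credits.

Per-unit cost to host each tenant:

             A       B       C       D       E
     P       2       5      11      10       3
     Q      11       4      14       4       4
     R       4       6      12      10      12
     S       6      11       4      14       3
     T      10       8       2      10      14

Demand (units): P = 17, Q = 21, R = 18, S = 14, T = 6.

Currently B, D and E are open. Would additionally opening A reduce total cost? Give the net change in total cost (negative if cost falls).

Yes — net change −14 (cost falls by 14).

Current service cost with {B, D, E}: 333.
Adding A: each tenant re-picks its cheapest; new service cost 280, saving 53.
Extra fixed cost: 39. Net change = 39 − 53 = -14.
(Totals: 673 → 659.)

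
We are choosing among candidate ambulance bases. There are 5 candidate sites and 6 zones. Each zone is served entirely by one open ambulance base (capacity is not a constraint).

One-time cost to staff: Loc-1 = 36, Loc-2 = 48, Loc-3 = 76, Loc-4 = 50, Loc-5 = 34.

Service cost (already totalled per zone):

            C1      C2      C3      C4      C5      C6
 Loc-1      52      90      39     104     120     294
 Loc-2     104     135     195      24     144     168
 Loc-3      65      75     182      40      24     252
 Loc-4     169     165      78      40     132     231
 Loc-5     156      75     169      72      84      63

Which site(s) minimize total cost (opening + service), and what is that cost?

Open Loc-1, Loc-3 and Loc-5; minimum total cost 439.

For any fixed open set, each zone goes to its cheapest open site; total = fixed + service.
{Loc-1, Loc-3, Loc-5}: C1→Loc-1 52, C2→Loc-3 75, C3→Loc-1 39, C4→Loc-3 40, C5→Loc-3 24, C6→Loc-5 63. Service 293; fixed 146; total 439.
{Loc-1, Loc-2, Loc-5}: service 337 + fixed 118 = 455
{Loc-1, Loc-5}: C1→Loc-1 52, C2→Loc-5 75, C3→Loc-1 39, C4→Loc-5 72, C5→Loc-5 84, C6→Loc-5 63. Service 385; fixed 70; total 455.
{Loc-1, Loc-2, Loc-3, Loc-4, Loc-5}: service 277 + fixed 244 = 521
No other subset beats 439.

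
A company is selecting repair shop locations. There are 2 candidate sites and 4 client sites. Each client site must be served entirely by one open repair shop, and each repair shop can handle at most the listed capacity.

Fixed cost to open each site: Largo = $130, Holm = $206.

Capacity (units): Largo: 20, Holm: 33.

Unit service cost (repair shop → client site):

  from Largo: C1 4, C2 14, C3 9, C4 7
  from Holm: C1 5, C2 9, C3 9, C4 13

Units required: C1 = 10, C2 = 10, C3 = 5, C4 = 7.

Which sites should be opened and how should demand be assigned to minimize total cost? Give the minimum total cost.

Open {Holm}: C1→Holm 5·10=50, C2→Holm 9·10=90, C3→Holm 9·5=45, C4→Holm 13·7=91.
Loads: Holm carries 32/33. Service 276; fixed 206; total 482.
Next best feasible plan costs 560.

Minimum total cost: 482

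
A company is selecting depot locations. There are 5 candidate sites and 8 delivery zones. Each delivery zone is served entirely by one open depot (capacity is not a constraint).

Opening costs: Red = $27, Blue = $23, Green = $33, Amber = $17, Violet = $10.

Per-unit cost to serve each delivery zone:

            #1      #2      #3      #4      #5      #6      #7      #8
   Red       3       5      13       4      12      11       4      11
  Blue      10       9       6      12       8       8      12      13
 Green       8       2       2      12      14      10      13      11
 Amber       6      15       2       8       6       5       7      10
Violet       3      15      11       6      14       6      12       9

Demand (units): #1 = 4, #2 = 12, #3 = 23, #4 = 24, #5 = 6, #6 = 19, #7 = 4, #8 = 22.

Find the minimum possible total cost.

For any fixed open set, each delivery zone goes to its cheapest open site; total = fixed + service.
{Red, Green, Amber, Violet}: #1→Red 3·4=12, #2→Green 2·12=24, #3→Green 2·23=46, #4→Red 4·24=96, #5→Amber 6·6=36, #6→Amber 5·19=95, #7→Red 4·4=16, #8→Violet 9·22=198. Service 523; fixed 87; total 610.
{Red, Amber, Violet}: service 559 + fixed 54 = 613
{Red, Green, Amber}: service 545 + fixed 77 = 622
{Red, Blue, Green, Amber, Violet}: #1→Red 3·4=12, #2→Green 2·12=24, #3→Green 2·23=46, #4→Red 4·24=96, #5→Amber 6·6=36, #6→Amber 5·19=95, #7→Red 4·4=16, #8→Violet 9·22=198. Service 523; fixed 110; total 633.
No other subset beats 610.

Minimum total cost: 610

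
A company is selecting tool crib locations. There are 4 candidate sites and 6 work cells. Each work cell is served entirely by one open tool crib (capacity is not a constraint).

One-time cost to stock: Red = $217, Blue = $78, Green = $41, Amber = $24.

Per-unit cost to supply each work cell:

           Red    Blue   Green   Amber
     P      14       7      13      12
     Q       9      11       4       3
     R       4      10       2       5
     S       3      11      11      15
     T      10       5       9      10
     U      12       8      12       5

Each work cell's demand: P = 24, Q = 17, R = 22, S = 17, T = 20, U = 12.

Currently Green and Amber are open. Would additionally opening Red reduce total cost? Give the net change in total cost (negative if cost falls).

Current service cost with {Green, Amber}: 810.
Adding Red: each work cell re-picks its cheapest; new service cost 674, saving 136.
Extra fixed cost: 217. Net change = 217 − 136 = 81.
(Totals: 875 → 956.)

No — net change +81 (cost rises by 81).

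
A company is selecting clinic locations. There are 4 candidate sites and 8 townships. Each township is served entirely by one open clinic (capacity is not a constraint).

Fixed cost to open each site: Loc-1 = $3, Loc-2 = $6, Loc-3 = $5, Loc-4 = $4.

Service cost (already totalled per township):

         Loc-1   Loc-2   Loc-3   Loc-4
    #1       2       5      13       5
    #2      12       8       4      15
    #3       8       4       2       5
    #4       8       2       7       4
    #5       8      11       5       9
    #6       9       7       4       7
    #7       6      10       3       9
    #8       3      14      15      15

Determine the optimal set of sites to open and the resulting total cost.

Open Loc-1 and Loc-3; minimum total cost 38.

For any fixed open set, each township goes to its cheapest open site; total = fixed + service.
{Loc-1, Loc-3}: #1→Loc-1 2, #2→Loc-3 4, #3→Loc-3 2, #4→Loc-3 7, #5→Loc-3 5, #6→Loc-3 4, #7→Loc-3 3, #8→Loc-1 3. Service 30; fixed 8; total 38.
{Loc-1, Loc-2, Loc-3}: service 25 + fixed 14 = 39
{Loc-1, Loc-3, Loc-4}: #1→Loc-1 2, #2→Loc-3 4, #3→Loc-3 2, #4→Loc-4 4, #5→Loc-3 5, #6→Loc-3 4, #7→Loc-3 3, #8→Loc-1 3. Service 27; fixed 12; total 39.
{Loc-1, Loc-2, Loc-3, Loc-4}: service 25 + fixed 18 = 43
No other subset beats 38.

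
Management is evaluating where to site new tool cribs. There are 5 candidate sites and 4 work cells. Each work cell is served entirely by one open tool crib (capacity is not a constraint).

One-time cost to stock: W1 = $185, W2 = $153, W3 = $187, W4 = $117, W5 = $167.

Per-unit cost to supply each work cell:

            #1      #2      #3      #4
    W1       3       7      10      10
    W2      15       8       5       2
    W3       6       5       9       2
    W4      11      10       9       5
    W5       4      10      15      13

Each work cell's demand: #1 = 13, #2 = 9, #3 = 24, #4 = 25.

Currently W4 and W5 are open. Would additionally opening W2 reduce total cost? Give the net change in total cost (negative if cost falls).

Current service cost with {W4, W5}: 483.
Adding W2: each work cell re-picks its cheapest; new service cost 294, saving 189.
Extra fixed cost: 153. Net change = 153 − 189 = -36.
(Totals: 767 → 731.)

Yes — net change −36 (cost falls by 36).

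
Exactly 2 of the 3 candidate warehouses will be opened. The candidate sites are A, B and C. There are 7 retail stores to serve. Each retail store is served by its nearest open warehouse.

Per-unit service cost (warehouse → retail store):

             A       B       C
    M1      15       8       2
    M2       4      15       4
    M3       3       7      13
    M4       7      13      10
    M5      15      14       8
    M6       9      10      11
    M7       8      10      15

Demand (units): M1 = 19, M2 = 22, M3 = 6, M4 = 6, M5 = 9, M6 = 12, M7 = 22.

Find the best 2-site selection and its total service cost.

Choose A and C; total service cost 542.

With exactly 2 open, each retail store uses its cheapest among the chosen.
{A, C}: M1→C 2·19=38, M2→A 4·22=88, M3→A 3·6=18, M4→A 7·6=42, M5→C 8·9=72, M6→A 9·12=108, M7→A 8·22=176. Service cost 542.
{B, C}: service cost 640
{A, B}: service cost 710
Among all 3 size-2 choices, {A, C} is lowest.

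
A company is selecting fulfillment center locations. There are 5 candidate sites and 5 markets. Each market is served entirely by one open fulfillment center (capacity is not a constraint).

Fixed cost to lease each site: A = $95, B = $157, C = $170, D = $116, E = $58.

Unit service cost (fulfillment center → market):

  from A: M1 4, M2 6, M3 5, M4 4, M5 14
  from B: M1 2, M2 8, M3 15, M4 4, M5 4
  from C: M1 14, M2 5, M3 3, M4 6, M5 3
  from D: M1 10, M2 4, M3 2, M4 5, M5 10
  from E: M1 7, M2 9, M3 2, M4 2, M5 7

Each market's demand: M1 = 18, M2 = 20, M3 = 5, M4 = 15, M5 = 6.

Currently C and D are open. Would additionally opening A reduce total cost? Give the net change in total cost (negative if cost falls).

Current service cost with {C, D}: 363.
Adding A: each market re-picks its cheapest; new service cost 240, saving 123.
Extra fixed cost: 95. Net change = 95 − 123 = -28.
(Totals: 649 → 621.)

Yes — net change −28 (cost falls by 28).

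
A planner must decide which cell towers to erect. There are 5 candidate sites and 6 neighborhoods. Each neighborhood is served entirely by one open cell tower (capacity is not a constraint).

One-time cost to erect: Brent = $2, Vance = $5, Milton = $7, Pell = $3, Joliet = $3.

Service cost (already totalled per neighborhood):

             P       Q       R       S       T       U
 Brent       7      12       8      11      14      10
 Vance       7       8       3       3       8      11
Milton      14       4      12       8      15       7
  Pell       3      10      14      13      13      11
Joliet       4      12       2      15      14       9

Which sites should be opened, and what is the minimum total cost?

For any fixed open set, each neighborhood goes to its cheapest open site; total = fixed + service.
{Vance, Joliet}: P→Joliet 4, Q→Vance 8, R→Joliet 2, S→Vance 3, T→Vance 8, U→Joliet 9. Service 34; fixed 8; total 42.
{Vance, Milton, Pell}: service 28 + fixed 15 = 43
{Vance, Milton, Joliet}: service 28 + fixed 15 = 43
{Brent, Vance, Milton, Pell, Joliet}: service 27 + fixed 20 = 47
No other subset beats 42.

Open Vance and Joliet; minimum total cost 42.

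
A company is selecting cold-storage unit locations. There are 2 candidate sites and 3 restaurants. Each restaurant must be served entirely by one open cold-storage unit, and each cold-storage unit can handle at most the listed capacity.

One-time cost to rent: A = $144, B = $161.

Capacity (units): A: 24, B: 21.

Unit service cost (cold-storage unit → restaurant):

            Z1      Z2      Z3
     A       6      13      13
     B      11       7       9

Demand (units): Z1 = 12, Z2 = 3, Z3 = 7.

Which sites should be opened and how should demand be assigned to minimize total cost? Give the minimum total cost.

Open {A}: Z1→A 6·12=72, Z2→A 13·3=39, Z3→A 13·7=91.
Loads: A carries 22/24. Service 202; fixed 144; total 346.
Next best feasible plan costs 461.

Minimum total cost: 346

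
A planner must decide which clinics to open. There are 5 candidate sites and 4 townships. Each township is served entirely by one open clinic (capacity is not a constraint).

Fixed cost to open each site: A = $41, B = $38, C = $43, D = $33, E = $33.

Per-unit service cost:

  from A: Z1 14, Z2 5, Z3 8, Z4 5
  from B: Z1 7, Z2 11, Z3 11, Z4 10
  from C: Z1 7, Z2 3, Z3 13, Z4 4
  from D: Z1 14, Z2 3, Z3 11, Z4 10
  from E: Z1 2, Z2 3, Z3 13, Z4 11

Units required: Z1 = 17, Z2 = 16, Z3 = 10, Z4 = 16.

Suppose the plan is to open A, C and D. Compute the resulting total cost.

Each township is assigned to its cheapest site among the open ones.
{A, C, D}: Z1→C 7·17=119, Z2→C 3·16=48, Z3→A 8·10=80, Z4→C 4·16=64. Service 311; fixed 117; total 428.

Total cost: 428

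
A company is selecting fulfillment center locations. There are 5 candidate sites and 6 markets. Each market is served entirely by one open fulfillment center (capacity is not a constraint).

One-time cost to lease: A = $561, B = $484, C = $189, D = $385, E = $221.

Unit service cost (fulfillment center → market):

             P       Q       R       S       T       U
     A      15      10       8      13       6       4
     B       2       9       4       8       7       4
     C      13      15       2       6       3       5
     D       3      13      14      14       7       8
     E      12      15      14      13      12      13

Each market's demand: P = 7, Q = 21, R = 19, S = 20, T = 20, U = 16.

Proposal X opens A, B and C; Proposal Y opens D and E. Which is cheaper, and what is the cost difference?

Proposal X: {A, B, C}: P→B 2·7=14, Q→B 9·21=189, R→C 2·19=38, S→C 6·20=120, T→C 3·20=60, U→A 4·16=64. Service 485; fixed 1234; total 1719.
Proposal Y: {D, E}: P→D 3·7=21, Q→D 13·21=273, R→D 14·19=266, S→E 13·20=260, T→D 7·20=140, U→D 8·16=128. Service 1088; fixed 606; total 1694.
Difference: |1719 − 1694| = 25.

Proposal Y is cheaper by 25.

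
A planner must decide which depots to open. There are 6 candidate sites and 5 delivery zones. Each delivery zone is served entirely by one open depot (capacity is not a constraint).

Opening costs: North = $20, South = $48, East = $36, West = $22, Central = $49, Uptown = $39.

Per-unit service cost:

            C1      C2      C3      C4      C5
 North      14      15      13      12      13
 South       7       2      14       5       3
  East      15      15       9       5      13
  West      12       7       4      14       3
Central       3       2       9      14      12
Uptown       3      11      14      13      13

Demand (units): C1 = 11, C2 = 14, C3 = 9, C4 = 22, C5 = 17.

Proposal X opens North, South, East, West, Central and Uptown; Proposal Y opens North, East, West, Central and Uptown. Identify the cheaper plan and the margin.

Proposal Y is cheaper by 48.

Proposal X: {North, South, East, West, Central, Uptown}: C1→Central 3·11=33, C2→South 2·14=28, C3→West 4·9=36, C4→South 5·22=110, C5→South 3·17=51. Service 258; fixed 214; total 472.
Proposal Y: {North, East, West, Central, Uptown}: C1→Central 3·11=33, C2→Central 2·14=28, C3→West 4·9=36, C4→East 5·22=110, C5→West 3·17=51. Service 258; fixed 166; total 424.
Difference: |472 − 424| = 48.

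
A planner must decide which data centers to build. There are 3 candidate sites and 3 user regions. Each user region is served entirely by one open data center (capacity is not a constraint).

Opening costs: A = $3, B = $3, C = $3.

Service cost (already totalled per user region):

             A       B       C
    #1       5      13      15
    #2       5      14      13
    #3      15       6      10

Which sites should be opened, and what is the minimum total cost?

Open A and B; minimum total cost 22.

For any fixed open set, each user region goes to its cheapest open site; total = fixed + service.
{A, B}: #1→A 5, #2→A 5, #3→B 6. Service 16; fixed 6; total 22.
{A, B, C}: service 16 + fixed 9 = 25
{A, C}: service 20 + fixed 6 = 26
{A}: service 25 + fixed 3 = 28
(All 7 nonempty subsets were checked; A and B is lowest.)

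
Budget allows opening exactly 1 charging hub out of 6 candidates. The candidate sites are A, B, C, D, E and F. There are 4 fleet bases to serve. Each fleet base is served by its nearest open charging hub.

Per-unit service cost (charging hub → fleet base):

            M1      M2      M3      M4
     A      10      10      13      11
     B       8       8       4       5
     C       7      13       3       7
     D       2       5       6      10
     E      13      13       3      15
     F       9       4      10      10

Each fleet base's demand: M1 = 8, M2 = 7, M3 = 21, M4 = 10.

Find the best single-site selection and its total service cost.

With exactly 1 open, each fleet base uses its cheapest among the chosen.
{B}: M1→B 8·8=64, M2→B 8·7=56, M3→B 4·21=84, M4→B 5·10=50. Service cost 254.
{D}: service cost 277
{C}: service cost 280
Among all 6 size-1 choices, {B} is lowest.

Choose B only; total service cost 254.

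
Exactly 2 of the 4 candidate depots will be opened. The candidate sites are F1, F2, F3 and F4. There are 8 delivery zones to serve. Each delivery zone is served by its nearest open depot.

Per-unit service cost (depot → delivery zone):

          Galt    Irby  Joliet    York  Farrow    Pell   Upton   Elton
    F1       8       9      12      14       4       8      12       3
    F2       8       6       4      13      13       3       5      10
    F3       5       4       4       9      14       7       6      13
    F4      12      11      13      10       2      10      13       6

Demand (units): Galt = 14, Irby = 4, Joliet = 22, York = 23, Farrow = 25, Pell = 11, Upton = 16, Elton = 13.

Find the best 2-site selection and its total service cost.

Choose F3 and F4; total service cost 682.

With exactly 2 open, each delivery zone uses its cheapest among the chosen.
{F3, F4}: Galt→F3 5·14=70, Irby→F3 4·4=16, Joliet→F3 4·22=88, York→F3 9·23=207, Farrow→F4 2·25=50, Pell→F3 7·11=77, Upton→F3 6·16=96, Elton→F4 6·13=78. Service cost 682.
{F1, F3}: service cost 693
{F2, F4}: service cost 695
Among all 6 size-2 choices, {F3, F4} is lowest.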